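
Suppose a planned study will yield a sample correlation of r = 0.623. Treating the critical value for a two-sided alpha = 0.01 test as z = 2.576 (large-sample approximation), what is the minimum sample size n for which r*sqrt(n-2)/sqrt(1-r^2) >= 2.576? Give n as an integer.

13

r√(n−2)/√(1−r²) ≥ 2.576  ⇔  n−2 ≥ (2.576)²·(1−r²)/r²
(1−r²)/r² = (1−0.388129)/0.388129 = 1.5765
n ≥ 2 + 6.635776·1.5765 = 2 + 10.4613 = 12.4613
⌈12.4613⌉ = 13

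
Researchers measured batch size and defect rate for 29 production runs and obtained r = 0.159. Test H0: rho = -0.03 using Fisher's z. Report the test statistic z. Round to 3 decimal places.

z_r = atanh(0.159) = 0.160361,  z_0 = atanh(-0.03) = -0.030009
SE = 1/√(n−3) = 1/√26 = 0.196116
z = (z_r − z_0)/SE = (0.160361 − (-0.030009)) / 0.196116 = 0.190370 / 0.196116 = 0.971

0.971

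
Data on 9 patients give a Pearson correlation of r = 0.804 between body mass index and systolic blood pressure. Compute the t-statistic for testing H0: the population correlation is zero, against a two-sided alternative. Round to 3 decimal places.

t = r·√(n−2) / √(1−r²) with r = 0.804, n = 9
  = 0.804·√7 / √(1 − 0.646416)
  = 0.804·2.645751 / 0.594629
  = 2.127184 / 0.594629 = 3.577

3.577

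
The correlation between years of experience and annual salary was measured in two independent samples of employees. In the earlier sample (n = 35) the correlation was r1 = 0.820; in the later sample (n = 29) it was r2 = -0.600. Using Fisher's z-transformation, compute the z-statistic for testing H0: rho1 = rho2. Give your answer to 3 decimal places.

7.007

z1 = atanh(0.820) = 1.156817,  z2 = atanh(-0.600) = -0.693147
SE = √(1/(n1−3) + 1/(n2−3)) = √(1/32 + 1/26) = √(0.0312500 + 0.0384615) = √0.0697115 = 0.264029
z = (z1 − z2)/SE = (1.156817 − (-0.693147)) / 0.264029 = 1.849964 / 0.264029 = 7.007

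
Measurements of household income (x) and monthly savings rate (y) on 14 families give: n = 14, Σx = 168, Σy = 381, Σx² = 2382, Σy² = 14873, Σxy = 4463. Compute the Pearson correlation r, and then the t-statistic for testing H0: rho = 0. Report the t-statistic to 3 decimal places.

-0.295

Numerator: nΣxy − (Σx)(Σy) = 14·4463 − (168)(381) = -1526
Denominator: √[(nΣx²−(Σx)²)(nΣy²−(Σy)²)]
  nΣx²−(Σx)² = 14·2382 − 28224 = 5124;  nΣy²−(Σy)² = 14·14873 − 145161 = 63061
  √(5124·63061) = √323124564 = 17975.6659
r = -1526 / 17975.6659 = -0.0849
t = r·√(n−2)/√(1−r²) = -0.0849·√12 / √(1−0.007208) = -0.294102 / 0.996389 = -0.295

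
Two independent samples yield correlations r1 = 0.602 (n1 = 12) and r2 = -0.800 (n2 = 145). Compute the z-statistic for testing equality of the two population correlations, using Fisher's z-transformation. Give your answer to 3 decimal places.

z1 = atanh(0.602) = 0.696278,  z2 = atanh(-0.800) = -1.098612
SE = √(1/(n1−3) + 1/(n2−3)) = √(1/9 + 1/142) = √(0.1111111 + 0.0070423) = √0.1181534 = 0.343734
z = (z1 − z2)/SE = (0.696278 − (-1.098612)) / 0.343734 = 1.794890 / 0.343734 = 5.222

5.222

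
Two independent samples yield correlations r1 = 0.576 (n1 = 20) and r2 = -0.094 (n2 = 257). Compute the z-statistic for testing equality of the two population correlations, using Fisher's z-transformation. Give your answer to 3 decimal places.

2.997

Fisher z-transforms: z1 = atanh(0.576) = 0.656456, z2 = atanh(-0.094) = -0.094278; difference d = 0.750734
Var(d) = 1/17 + 1/254 = 0.0588235 + 0.0039370 = 0.0627605
z = d/√Var(d) = 0.750734 / √0.0627605 = 0.750734 / 0.250520 = 2.997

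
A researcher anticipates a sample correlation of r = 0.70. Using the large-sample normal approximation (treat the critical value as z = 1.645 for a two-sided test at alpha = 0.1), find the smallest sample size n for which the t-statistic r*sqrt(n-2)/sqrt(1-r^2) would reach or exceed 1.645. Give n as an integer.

Need r·√(n−2)/√(1−r²) ≥ 1.645
√(n−2) ≥ 1.645·√(1−0.4900) / 0.70 = 1.645·0.714143 / 0.70 = 1.6782
n−2 ≥ 2.8164  ⇒  n ≥ 4.8164
Smallest integer n = 5

5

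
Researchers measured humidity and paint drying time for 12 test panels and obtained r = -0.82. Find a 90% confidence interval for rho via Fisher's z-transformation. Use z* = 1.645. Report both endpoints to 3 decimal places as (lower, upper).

Fisher z: z_r = atanh(r) = ½·ln((1+(-0.82))/(1−(-0.82))) = -1.156817
SE(z) = 1/√(n−3) = 1/√9 = 0.333333
90% ⇒ z* = 1.645; margin = 1.645·0.333333 = 0.548333
CI on z-scale: (-1.705150, -0.608484)
Back-transform: tanh(-1.705150) = -0.936050, tanh(-0.608484) = -0.543059

(-0.936, -0.543)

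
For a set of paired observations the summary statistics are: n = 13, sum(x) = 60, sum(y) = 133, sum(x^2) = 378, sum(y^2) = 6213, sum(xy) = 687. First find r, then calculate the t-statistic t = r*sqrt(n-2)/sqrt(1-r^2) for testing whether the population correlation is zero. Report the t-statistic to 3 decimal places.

0.348

S_xy = nΣxy − ΣxΣy = 13·687 − 60·133 = 8931 − 7980 = 951
S_xx = nΣx² − (Σx)² = 13·378 − 60² = 4914 − 3600 = 1314
S_yy = nΣy² − (Σy)² = 13·6213 − 133² = 80769 − 17689 = 63080
r = S_xy / √(S_xx·S_yy) = 951 / √(1314·63080) = 951 / √82887120 = 951 / 9104.2364 = 0.1045
t = r·√(n−2)/√(1−r²) = 0.1045·√11 / √(1−0.010920) = 0.346587 / 0.994525 = 0.348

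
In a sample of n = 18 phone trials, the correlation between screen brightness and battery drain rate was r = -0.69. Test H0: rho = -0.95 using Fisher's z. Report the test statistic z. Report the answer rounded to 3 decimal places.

3.810

Fisher z: atanh(-0.69) = -0.847956, atanh(-0.95) = -1.831781
z = (z_r − z_0)·√(n−3) = (-0.847956 − (-1.831781))·√15 = 0.983825 · 3.872983 = 3.810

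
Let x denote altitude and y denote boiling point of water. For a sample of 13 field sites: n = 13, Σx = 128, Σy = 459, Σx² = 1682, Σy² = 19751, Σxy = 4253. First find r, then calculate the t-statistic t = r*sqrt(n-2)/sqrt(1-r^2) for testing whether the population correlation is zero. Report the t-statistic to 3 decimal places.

S_xy = nΣxy − ΣxΣy = 13·4253 − 128·459 = 55289 − 58752 = -3463
S_xx = nΣx² − (Σx)² = 13·1682 − 128² = 21866 − 16384 = 5482
S_yy = nΣy² − (Σy)² = 13·19751 − 459² = 256763 − 210681 = 46082
r = S_xy / √(S_xx·S_yy) = -3463 / √(5482·46082) = -3463 / √252621524 = -3463 / 15894.0720 = -0.2179
t = r·√(n−2)/√(1−r²) = -0.2179·√11 / √(1−0.047480) = -0.722693 / 0.975971 = -0.740

-0.740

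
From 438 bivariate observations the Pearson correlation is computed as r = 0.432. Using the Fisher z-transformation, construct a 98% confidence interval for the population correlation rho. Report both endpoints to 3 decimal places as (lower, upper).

z_r = atanh(0.432) = 0.462353;  SE = 1/√(n−3) = 1/√435 = 0.047946
z-limits: 0.462353 ± 2.326·0.047946 = 0.462353 ± 0.111522 = [0.350831, 0.573875]
ρ-limits: (tanh 0.350831, tanh 0.573875) = (0.337, 0.518)

(0.337, 0.518)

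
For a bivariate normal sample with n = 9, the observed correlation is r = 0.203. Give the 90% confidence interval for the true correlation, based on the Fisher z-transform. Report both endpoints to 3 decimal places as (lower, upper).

z_r = atanh(0.203) = 0.205860;  SE = 1/√(n−3) = 1/√6 = 0.408248
z-limits: 0.205860 ± 1.645·0.408248 = 0.205860 ± 0.671568 = [-0.465708, 0.877428]
ρ-limits: (tanh -0.465708, tanh 0.877428) = (-0.435, 0.705)

(-0.435, 0.705)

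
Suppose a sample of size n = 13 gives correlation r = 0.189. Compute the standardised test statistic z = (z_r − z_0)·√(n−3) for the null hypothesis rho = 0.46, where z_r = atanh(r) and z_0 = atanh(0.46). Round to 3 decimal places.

Fisher z: atanh(0.189) = 0.191300, atanh(0.46) = 0.497311
z = (z_r − z_0)·√(n−3) = (0.191300 − 0.497311)·√10 = -0.306011 · 3.162278 = -0.968

-0.968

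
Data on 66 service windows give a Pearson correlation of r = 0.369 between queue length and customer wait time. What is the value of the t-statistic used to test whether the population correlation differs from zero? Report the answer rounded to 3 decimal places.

1 − r² = 1 − 0.136161 = 0.863839;  √(1−r²) = 0.929429
√(n−2) = √64 = 8.000000
t = r·√(n−2)/√(1−r²) = 0.369 · 8.000000 / 0.929429 = 3.176

3.176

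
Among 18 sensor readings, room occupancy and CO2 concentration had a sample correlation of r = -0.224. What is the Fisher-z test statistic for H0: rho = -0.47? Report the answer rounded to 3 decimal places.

1.093

z_r = atanh(-0.224) = -0.227863,  z_0 = atanh(-0.47) = -0.510070
SE = 1/√(n−3) = 1/√15 = 0.258199
z = (z_r − z_0)/SE = (-0.227863 − (-0.510070)) / 0.258199 = 0.282207 / 0.258199 = 1.093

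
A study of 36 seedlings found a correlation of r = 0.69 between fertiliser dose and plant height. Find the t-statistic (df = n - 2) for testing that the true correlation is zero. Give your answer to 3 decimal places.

t = r·√(n−2) / √(1−r²) with r = 0.69, n = 36
  = 0.69·√34 / √(1 − 0.4761)
  = 0.69·5.830952 / 0.723809
  = 4.023357 / 0.723809 = 5.559

5.559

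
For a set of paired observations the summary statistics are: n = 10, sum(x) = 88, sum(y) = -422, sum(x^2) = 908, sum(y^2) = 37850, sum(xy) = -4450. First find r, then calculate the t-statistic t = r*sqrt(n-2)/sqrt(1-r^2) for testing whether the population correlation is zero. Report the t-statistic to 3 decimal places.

S_xy = nΣxy − ΣxΣy = 10·(-4450) − 88·(-422) = -44500 − (-37136) = -7364
S_xx = nΣx² − (Σx)² = 10·908 − 88² = 9080 − 7744 = 1336
S_yy = nΣy² − (Σy)² = 10·37850 − (-422)² = 378500 − 178084 = 200416
r = S_xy / √(S_xx·S_yy) = -7364 / √(1336·200416) = -7364 / √267755776 = -7364 / 16363.2447 = -0.4500
t = r·√(n−2)/√(1−r²) = -0.4500·√8 / √(1−0.202500) = -1.272792 / 0.893029 = -1.425

-1.425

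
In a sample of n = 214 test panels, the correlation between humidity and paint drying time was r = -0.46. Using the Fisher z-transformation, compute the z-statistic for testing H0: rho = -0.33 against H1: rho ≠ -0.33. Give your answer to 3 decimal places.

-2.244

z_r = atanh(-0.46) = -0.497311,  z_0 = atanh(-0.33) = -0.342828
SE = 1/√(n−3) = 1/√211 = 0.068843
z = (z_r − z_0)/SE = (-0.497311 − (-0.342828)) / 0.068843 = -0.154483 / 0.068843 = -2.244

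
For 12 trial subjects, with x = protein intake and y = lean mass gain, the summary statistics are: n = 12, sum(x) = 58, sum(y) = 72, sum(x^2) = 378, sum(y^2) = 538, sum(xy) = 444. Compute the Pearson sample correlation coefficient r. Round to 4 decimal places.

S_xy = nΣxy − ΣxΣy = 12·444 − 58·72 = 5328 − 4176 = 1152
S_xx = nΣx² − (Σx)² = 12·378 − 58² = 4536 − 3364 = 1172
S_yy = nΣy² − (Σy)² = 12·538 − 72² = 6456 − 5184 = 1272
r = S_xy / √(S_xx·S_yy) = 1152 / √(1172·1272) = 1152 / √1490784 = 1152 / 1220.9767 = 0.9435

0.9435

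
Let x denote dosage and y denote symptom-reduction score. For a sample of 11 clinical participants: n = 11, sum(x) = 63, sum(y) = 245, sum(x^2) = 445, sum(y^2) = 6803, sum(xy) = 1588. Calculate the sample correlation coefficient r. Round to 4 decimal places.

0.5490

S_xy = nΣxy − ΣxΣy = 11·1588 − 63·245 = 17468 − 15435 = 2033
S_xx = nΣx² − (Σx)² = 11·445 − 63² = 4895 − 3969 = 926
S_yy = nΣy² − (Σy)² = 11·6803 − 245² = 74833 − 60025 = 14808
r = S_xy / √(S_xx·S_yy) = 2033 / √(926·14808) = 2033 / √13712208 = 2033 / 3702.9999 = 0.5490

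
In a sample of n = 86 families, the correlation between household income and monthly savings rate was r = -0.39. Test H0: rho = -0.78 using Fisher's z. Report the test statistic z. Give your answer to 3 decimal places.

Fisher z: atanh(-0.39) = -0.411800, atanh(-0.78) = -1.045371
z = (z_r − z_0)·√(n−3) = (-0.411800 − (-1.045371))·√83 = 0.633571 · 9.110434 = 5.772

5.772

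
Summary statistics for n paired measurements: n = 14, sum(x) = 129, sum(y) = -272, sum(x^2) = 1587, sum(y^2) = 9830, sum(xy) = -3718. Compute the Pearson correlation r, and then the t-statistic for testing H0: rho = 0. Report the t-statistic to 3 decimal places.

-7.173

Numerator: nΣxy − (Σx)(Σy) = 14·(-3718) − (129)(-272) = -16964
Denominator: √[(nΣx²−(Σx)²)(nΣy²−(Σy)²)]
  nΣx²−(Σx)² = 14·1587 − 16641 = 5577;  nΣy²−(Σy)² = 14·9830 − 73984 = 63636
  √(5577·63636) = √354897972 = 18838.7359
r = -16964 / 18838.7359 = -0.9005
t = r·√(n−2)/√(1−r²) = -0.9005·√12 / √(1−0.810900) = -3.119424 / 0.434856 = -7.173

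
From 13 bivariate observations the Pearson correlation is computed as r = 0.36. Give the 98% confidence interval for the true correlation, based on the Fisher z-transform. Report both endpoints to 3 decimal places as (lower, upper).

Fisher z: z_r = atanh(r) = ½·ln((1+0.36)/(1−0.36)) = 0.376886
SE(z) = 1/√(n−3) = 1/√10 = 0.316228
98% ⇒ z* = 2.326; margin = 2.326·0.316228 = 0.735546
CI on z-scale: (-0.358660, 1.112432)
Back-transform: tanh(-0.358660) = -0.344033, tanh(1.112432) = 0.804920

(-0.344, 0.805)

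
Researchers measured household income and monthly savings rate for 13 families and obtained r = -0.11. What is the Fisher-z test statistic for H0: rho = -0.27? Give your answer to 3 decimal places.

0.526

Fisher z: atanh(-0.11) = -0.110447, atanh(-0.27) = -0.276864
z = (z_r − z_0)·√(n−3) = (-0.110447 − (-0.276864))·√10 = 0.166417 · 3.162278 = 0.526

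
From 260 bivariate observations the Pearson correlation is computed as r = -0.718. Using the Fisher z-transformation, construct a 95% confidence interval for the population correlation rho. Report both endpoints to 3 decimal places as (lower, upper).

(-0.772, -0.653)

z_r = atanh(-0.718) = -0.903505;  SE = 1/√(n−3) = 1/√257 = 0.062378
z-limits: -0.903505 ± 1.960·0.062378 = -0.903505 ± 0.122261 = [-1.025766, -0.781244]
ρ-limits: (tanh -1.025766, tanh -0.781244) = (-0.772, -0.653)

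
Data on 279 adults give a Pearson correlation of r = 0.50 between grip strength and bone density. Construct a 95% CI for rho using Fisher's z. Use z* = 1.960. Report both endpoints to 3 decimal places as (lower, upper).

z_r = atanh(0.50) = 0.549306;  SE = 1/√(n−3) = 1/√276 = 0.060193
z-limits: 0.549306 ± 1.960·0.060193 = 0.549306 ± 0.117978 = [0.431328, 0.667284]
ρ-limits: (tanh 0.431328, tanh 0.667284) = (0.406, 0.583)

(0.406, 0.583)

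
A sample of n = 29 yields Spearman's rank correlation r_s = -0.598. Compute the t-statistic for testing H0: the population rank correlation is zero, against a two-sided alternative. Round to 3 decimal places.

t = r_s·√(n−2) / √(1−r_s²) with r_s = -0.598, n = 29
  = -0.598·√27 / √(1 − 0.357604)
  = -0.598·5.196152 / 0.801496
  = -3.107299 / 0.801496 = -3.877

-3.877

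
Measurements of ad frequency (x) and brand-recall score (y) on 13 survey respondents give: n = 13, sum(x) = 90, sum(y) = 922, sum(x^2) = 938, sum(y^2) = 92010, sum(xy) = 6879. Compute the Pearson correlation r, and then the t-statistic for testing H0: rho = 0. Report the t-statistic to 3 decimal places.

Numerator: nΣxy − (Σx)(Σy) = 13·6879 − (90)(922) = 6447
Denominator: √[(nΣx²−(Σx)²)(nΣy²−(Σy)²)]
  nΣx²−(Σx)² = 13·938 − 8100 = 4094;  nΣy²−(Σy)² = 13·92010 − 850084 = 346046
  √(4094·346046) = √1416712324 = 37639.2392
r = 6447 / 37639.2392 = 0.1713
t = r·√(n−2)/√(1−r²) = 0.1713·√11 / √(1−0.029344) = 0.568138 / 0.985219 = 0.577

0.577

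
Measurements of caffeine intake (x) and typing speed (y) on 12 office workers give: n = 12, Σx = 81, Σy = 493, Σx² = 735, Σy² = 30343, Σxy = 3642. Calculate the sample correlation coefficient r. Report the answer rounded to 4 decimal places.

Numerator: nΣxy − (Σx)(Σy) = 12·3642 − (81)(493) = 3771
Denominator: √[(nΣx²−(Σx)²)(nΣy²−(Σy)²)]
  nΣx²−(Σx)² = 12·735 − 6561 = 2259;  nΣy²−(Σy)² = 12·30343 − 243049 = 121067
  √(2259·121067) = √273490353 = 16537.5437
r = 3771 / 16537.5437 = 0.2280

0.2280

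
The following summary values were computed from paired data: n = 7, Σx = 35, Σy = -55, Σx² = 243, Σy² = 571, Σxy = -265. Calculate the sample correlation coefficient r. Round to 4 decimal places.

0.1029

S_xy = nΣxy − ΣxΣy = 7·(-265) − 35·(-55) = -1855 − (-1925) = 70
S_xx = nΣx² − (Σx)² = 7·243 − 35² = 1701 − 1225 = 476
S_yy = nΣy² − (Σy)² = 7·571 − (-55)² = 3997 − 3025 = 972
r = S_xy / √(S_xx·S_yy) = 70 / √(476·972) = 70 / √462672 = 70 / 680.2000 = 0.1029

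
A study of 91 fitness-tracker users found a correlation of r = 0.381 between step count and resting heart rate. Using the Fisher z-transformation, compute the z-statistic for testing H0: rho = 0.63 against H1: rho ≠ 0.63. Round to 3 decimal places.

z_r = atanh(0.381) = 0.401229,  z_0 = atanh(0.63) = 0.741416
SE = 1/√(n−3) = 1/√88 = 0.106600
z = (z_r − z_0)/SE = (0.401229 − 0.741416) / 0.106600 = -0.340187 / 0.106600 = -3.191

-3.191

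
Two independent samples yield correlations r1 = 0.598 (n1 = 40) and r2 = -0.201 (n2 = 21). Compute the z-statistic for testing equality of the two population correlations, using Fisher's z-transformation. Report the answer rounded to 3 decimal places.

Fisher z-transforms: z1 = atanh(0.598) = 0.690028, z2 = atanh(-0.201) = -0.203774; difference d = 0.893802
Var(d) = 1/37 + 1/18 = 0.0270270 + 0.0555556 = 0.0825826
z = d/√Var(d) = 0.893802 / √0.0825826 = 0.893802 / 0.287372 = 3.110

3.110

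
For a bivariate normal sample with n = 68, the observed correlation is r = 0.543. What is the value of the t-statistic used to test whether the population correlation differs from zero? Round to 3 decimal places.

t = r·√(n−2) / √(1−r²) with r = 0.543, n = 68
  = 0.543·√66 / √(1 − 0.294849)
  = 0.543·8.124038 / 0.839733
  = 4.411353 / 0.839733 = 5.253

5.253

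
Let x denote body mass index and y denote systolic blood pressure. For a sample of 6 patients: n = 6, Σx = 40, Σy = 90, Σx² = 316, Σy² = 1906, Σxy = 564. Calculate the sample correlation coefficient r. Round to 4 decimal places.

S_xy = nΣxy − ΣxΣy = 6·564 − 40·90 = 3384 − 3600 = -216
S_xx = nΣx² − (Σx)² = 6·316 − 40² = 1896 − 1600 = 296
S_yy = nΣy² − (Σy)² = 6·1906 − 90² = 11436 − 8100 = 3336
r = S_xy / √(S_xx·S_yy) = -216 / √(296·3336) = -216 / √987456 = -216 / 993.7082 = -0.2174

-0.2174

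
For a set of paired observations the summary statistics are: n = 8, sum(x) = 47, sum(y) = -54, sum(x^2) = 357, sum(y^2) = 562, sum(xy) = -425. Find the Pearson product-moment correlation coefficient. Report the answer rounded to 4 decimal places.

-0.8526

Numerator: nΣxy − (Σx)(Σy) = 8·(-425) − (47)(-54) = -862
Denominator: √[(nΣx²−(Σx)²)(nΣy²−(Σy)²)]
  nΣx²−(Σx)² = 8·357 − 2209 = 647;  nΣy²−(Σy)² = 8·562 − 2916 = 1580
  √(647·1580) = √1022260 = 1011.0687
r = -862 / 1011.0687 = -0.8526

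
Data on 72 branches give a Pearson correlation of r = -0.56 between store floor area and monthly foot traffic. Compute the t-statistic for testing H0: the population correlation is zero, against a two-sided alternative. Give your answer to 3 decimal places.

-5.655

1 − r² = 1 − 0.3136 = 0.6864;  √(1−r²) = 0.828493
√(n−2) = √70 = 8.366600
t = r·√(n−2)/√(1−r²) = -0.56 · 8.366600 / 0.828493 = -5.655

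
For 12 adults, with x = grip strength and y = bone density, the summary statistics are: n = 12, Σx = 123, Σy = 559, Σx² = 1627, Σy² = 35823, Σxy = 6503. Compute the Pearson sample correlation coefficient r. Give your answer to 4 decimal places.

S_xy = nΣxy − ΣxΣy = 12·6503 − 123·559 = 78036 − 68757 = 9279
S_xx = nΣx² − (Σx)² = 12·1627 − 123² = 19524 − 15129 = 4395
S_yy = nΣy² − (Σy)² = 12·35823 − 559² = 429876 − 312481 = 117395
r = S_xy / √(S_xx·S_yy) = 9279 / √(4395·117395) = 9279 / √515951025 = 9279 / 22714.5554 = 0.4085

0.4085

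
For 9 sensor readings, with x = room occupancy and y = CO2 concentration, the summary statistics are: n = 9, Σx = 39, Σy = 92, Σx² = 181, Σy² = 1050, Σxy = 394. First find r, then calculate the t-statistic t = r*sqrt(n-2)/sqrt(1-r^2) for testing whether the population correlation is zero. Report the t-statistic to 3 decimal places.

-0.343

S_xy = nΣxy − ΣxΣy = 9·394 − 39·92 = 3546 − 3588 = -42
S_xx = nΣx² − (Σx)² = 9·181 − 39² = 1629 − 1521 = 108
S_yy = nΣy² − (Σy)² = 9·1050 − 92² = 9450 − 8464 = 986
r = S_xy / √(S_xx·S_yy) = -42 / √(108·986) = -42 / √106488 = -42 / 326.3250 = -0.1287
t = r·√(n−2)/√(1−r²) = -0.1287·√7 / √(1−0.016564) = -0.340508 / 0.991683 = -0.343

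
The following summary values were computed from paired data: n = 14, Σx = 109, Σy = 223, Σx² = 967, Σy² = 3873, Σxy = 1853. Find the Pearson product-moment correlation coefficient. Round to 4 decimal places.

Numerator: nΣxy − (Σx)(Σy) = 14·1853 − (109)(223) = 1635
Denominator: √[(nΣx²−(Σx)²)(nΣy²−(Σy)²)]
  nΣx²−(Σx)² = 14·967 − 11881 = 1657;  nΣy²−(Σy)² = 14·3873 − 49729 = 4493
  √(1657·4493) = √7444901 = 2728.5346
r = 1635 / 2728.5346 = 0.5992

0.5992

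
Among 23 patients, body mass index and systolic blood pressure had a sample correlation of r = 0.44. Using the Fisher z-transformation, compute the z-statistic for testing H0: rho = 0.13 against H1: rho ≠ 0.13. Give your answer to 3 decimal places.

1.527

Fisher z: atanh(0.44) = 0.472231, atanh(0.13) = 0.130740
z = (z_r − z_0)·√(n−3) = (0.472231 − 0.130740)·√20 = 0.341491 · 4.472136 = 1.527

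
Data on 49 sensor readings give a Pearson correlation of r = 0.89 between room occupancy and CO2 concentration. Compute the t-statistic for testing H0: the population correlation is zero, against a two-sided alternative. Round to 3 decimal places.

t = r·√(n−2) / √(1−r²) with r = 0.89, n = 49
  = 0.89·√47 / √(1 − 0.7921)
  = 0.89·6.855655 / 0.455961
  = 6.101533 / 0.455961 = 13.382

13.382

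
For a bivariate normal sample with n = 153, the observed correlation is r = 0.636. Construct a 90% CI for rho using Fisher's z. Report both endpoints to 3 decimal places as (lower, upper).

(0.549, 0.709)

Fisher z: z_r = atanh(r) = ½·ln((1+0.636)/(1−0.636)) = 0.751428
SE(z) = 1/√(n−3) = 1/√150 = 0.081650
90% ⇒ z* = 1.645; margin = 1.645·0.081650 = 0.134314
CI on z-scale: (0.617114, 0.885742)
Back-transform: tanh(0.617114) = 0.549115, tanh(0.885742) = 0.709284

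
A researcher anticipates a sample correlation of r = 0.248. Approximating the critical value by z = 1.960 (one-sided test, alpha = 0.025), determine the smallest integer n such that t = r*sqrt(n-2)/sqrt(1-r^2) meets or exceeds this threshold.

r√(n−2)/√(1−r²) ≥ 1.960  ⇔  n−2 ≥ (1.960)²·(1−r²)/r²
(1−r²)/r² = (1−0.061504)/0.061504 = 15.2591
n ≥ 2 + 3.8416·15.2591 = 2 + 58.6194 = 60.6194
⌈60.6194⌉ = 61

61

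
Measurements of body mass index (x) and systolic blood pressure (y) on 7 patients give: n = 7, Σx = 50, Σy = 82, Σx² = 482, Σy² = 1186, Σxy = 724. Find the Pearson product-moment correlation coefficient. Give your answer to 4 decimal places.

0.8243

Numerator: nΣxy − (Σx)(Σy) = 7·724 − (50)(82) = 968
Denominator: √[(nΣx²−(Σx)²)(nΣy²−(Σy)²)]
  nΣx²−(Σx)² = 7·482 − 2500 = 874;  nΣy²−(Σy)² = 7·1186 − 6724 = 1578
  √(874·1578) = √1379172 = 1174.3815
r = 968 / 1174.3815 = 0.8243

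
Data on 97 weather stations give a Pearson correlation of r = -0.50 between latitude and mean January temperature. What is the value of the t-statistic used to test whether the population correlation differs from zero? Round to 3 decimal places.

-5.627

t = r·√(n−2) / √(1−r²) with r = -0.50, n = 97
  = -0.50·√95 / √(1 − 0.2500)
  = -0.50·9.746794 / 0.866025
  = -4.873397 / 0.866025 = -5.627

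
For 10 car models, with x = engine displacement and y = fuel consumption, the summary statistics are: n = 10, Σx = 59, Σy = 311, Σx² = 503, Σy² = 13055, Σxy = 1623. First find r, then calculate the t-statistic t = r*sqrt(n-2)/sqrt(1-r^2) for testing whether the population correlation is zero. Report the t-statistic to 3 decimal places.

Numerator: nΣxy − (Σx)(Σy) = 10·1623 − (59)(311) = -2119
Denominator: √[(nΣx²−(Σx)²)(nΣy²−(Σy)²)]
  nΣx²−(Σx)² = 10·503 − 3481 = 1549;  nΣy²−(Σy)² = 10·13055 − 96721 = 33829
  √(1549·33829) = √52401121 = 7238.8619
r = -2119 / 7238.8619 = -0.2927
t = r·√(n−2)/√(1−r²) = -0.2927·√8 / √(1−0.085673) = -0.827881 / 0.956204 = -0.866

-0.866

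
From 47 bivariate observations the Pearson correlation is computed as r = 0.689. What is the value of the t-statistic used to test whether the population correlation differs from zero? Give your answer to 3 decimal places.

t = r·√(n−2) / √(1−r²) with r = 0.689, n = 47
  = 0.689·√45 / √(1 − 0.474721)
  = 0.689·6.708204 / 0.724761
  = 4.621953 / 0.724761 = 6.377

6.377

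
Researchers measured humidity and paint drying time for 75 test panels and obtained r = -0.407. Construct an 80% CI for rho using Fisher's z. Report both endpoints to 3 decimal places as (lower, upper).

Fisher z: z_r = atanh(r) = ½·ln((1+(-0.407))/(1−(-0.407))) = -0.432010
SE(z) = 1/√(n−3) = 1/√72 = 0.117851
80% ⇒ z* = 1.282; margin = 1.282·0.117851 = 0.151085
CI on z-scale: (-0.583095, -0.280925)
Back-transform: tanh(-0.583095) = -0.524911, tanh(-0.280925) = -0.273761

(-0.525, -0.274)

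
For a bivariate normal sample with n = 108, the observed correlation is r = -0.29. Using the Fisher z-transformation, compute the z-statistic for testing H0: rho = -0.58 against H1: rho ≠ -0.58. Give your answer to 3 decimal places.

3.729

Fisher z: atanh(-0.29) = -0.298566, atanh(-0.58) = -0.662463
z = (z_r − z_0)·√(n−3) = (-0.298566 − (-0.662463))·√105 = 0.363897 · 10.246951 = 3.729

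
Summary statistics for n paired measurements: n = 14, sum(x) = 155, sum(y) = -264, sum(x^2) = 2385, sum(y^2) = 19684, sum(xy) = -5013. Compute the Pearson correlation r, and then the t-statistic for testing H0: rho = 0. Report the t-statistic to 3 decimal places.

Numerator: nΣxy − (Σx)(Σy) = 14·(-5013) − (155)(-264) = -29262
Denominator: √[(nΣx²−(Σx)²)(nΣy²−(Σy)²)]
  nΣx²−(Σx)² = 14·2385 − 24025 = 9365;  nΣy²−(Σy)² = 14·19684 − 69696 = 205880
  √(9365·205880) = √1928066200 = 43909.7506
r = -29262 / 43909.7506 = -0.6664
t = r·√(n−2)/√(1−r²) = -0.6664·√12 / √(1−0.444089) = -2.308477 / 0.745594 = -3.096

-3.096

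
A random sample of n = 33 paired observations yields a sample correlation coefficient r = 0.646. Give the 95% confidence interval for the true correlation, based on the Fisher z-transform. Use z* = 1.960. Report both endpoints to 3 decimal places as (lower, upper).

(0.389, 0.810)

Fisher z: z_r = atanh(r) = ½·ln((1+0.646)/(1−0.646)) = 0.768403
SE(z) = 1/√(n−3) = 1/√30 = 0.182574
95% ⇒ z* = 1.960; margin = 1.960·0.182574 = 0.357845
CI on z-scale: (0.410558, 1.126248)
Back-transform: tanh(0.410558) = 0.388946, tanh(1.126248) = 0.809731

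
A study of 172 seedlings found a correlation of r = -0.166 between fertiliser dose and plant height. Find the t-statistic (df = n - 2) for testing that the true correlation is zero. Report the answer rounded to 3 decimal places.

1 − r² = 1 − 0.027556 = 0.972444;  √(1−r²) = 0.986126
√(n−2) = √170 = 13.038405
t = r·√(n−2)/√(1−r²) = -0.166 · 13.038405 / 0.986126 = -2.195

-2.195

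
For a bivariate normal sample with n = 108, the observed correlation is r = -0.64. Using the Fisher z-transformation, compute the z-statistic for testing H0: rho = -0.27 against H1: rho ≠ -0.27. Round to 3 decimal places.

-4.932

Fisher z: atanh(-0.64) = -0.758174, atanh(-0.27) = -0.276864
z = (z_r − z_0)·√(n−3) = (-0.758174 − (-0.276864))·√105 = -0.481310 · 10.246951 = -4.932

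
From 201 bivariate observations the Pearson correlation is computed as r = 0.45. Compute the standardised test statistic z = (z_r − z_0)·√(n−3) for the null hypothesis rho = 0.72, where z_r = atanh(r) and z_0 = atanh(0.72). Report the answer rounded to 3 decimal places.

-5.951

Fisher z: atanh(0.45) = 0.484700, atanh(0.72) = 0.907645
z = (z_r − z_0)·√(n−3) = (0.484700 − 0.907645)·√198 = -0.422945 · 14.071247 = -5.951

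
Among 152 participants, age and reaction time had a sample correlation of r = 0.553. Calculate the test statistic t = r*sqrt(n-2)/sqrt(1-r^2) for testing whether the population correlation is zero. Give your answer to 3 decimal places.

8.129

t = r·√(n−2) / √(1−r²) with r = 0.553, n = 152
  = 0.553·√150 / √(1 − 0.305809)
  = 0.553·12.247449 / 0.833181
  = 6.772839 / 0.833181 = 8.129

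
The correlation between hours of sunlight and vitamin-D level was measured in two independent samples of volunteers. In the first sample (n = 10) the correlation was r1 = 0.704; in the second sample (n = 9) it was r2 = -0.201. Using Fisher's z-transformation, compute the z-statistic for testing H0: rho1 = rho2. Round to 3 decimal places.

1.939

Fisher z-transforms: z1 = atanh(0.704) = 0.875187, z2 = atanh(-0.201) = -0.203774; difference d = 1.078961
Var(d) = 1/7 + 1/6 = 0.1428571 + 0.1666667 = 0.3095238
z = d/√Var(d) = 1.078961 / √0.3095238 = 1.078961 / 0.556349 = 1.939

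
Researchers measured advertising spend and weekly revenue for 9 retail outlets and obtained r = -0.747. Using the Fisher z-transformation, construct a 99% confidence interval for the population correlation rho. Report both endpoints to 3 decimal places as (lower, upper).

(-0.965, 0.085)

Fisher z: z_r = atanh(r) = ½·ln((1+(-0.747))/(1−(-0.747))) = -0.966133
SE(z) = 1/√(n−3) = 1/√6 = 0.408248
99% ⇒ z* = 2.576; margin = 2.576·0.408248 = 1.051647
CI on z-scale: (-2.017780, 0.085514)
Back-transform: tanh(-2.017780) = -0.965262, tanh(0.085514) = 0.085306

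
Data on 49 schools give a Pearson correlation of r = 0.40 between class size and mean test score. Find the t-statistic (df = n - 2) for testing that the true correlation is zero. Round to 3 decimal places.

2.992

1 − r² = 1 − 0.1600 = 0.8400;  √(1−r²) = 0.916515
√(n−2) = √47 = 6.855655
t = r·√(n−2)/√(1−r²) = 0.40 · 6.855655 / 0.916515 = 2.992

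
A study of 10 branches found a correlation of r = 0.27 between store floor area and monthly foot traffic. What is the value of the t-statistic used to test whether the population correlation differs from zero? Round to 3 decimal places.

0.793

t = r·√(n−2) / √(1−r²) with r = 0.27, n = 10
  = 0.27·√8 / √(1 − 0.0729)
  = 0.27·2.828427 / 0.962860
  = 0.763675 / 0.962860 = 0.793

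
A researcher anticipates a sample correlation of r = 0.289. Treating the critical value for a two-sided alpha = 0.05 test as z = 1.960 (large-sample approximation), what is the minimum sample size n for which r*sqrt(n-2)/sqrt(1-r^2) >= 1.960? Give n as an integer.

Need r·√(n−2)/√(1−r²) ≥ 1.960
√(n−2) ≥ 1.960·√(1−0.083521) / 0.289 = 1.960·0.957329 / 0.289 = 6.4926
n−2 ≥ 42.1539  ⇒  n ≥ 44.1539
Smallest integer n = 45

45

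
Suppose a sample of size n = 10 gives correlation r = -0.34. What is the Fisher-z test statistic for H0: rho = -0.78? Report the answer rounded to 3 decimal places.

z_r = atanh(-0.34) = -0.354093,  z_0 = atanh(-0.78) = -1.045371
SE = 1/√(n−3) = 1/√7 = 0.377964
z = (z_r − z_0)/SE = (-0.354093 − (-1.045371)) / 0.377964 = 0.691278 / 0.377964 = 1.829

1.829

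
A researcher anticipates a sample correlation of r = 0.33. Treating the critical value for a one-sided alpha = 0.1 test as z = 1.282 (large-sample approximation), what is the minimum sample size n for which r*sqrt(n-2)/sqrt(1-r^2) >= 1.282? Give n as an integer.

r√(n−2)/√(1−r²) ≥ 1.282  ⇔  n−2 ≥ (1.282)²·(1−r²)/r²
(1−r²)/r² = (1−0.1089)/0.1089 = 8.1827
n ≥ 2 + 1.643524·8.1827 = 2 + 13.4485 = 15.4485
⌈15.4485⌉ = 16

16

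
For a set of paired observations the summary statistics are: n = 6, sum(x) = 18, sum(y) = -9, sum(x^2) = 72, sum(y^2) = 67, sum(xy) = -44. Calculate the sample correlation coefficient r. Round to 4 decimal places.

-0.5478

Numerator: nΣxy − (Σx)(Σy) = 6·(-44) − (18)(-9) = -102
Denominator: √[(nΣx²−(Σx)²)(nΣy²−(Σy)²)]
  nΣx²−(Σx)² = 6·72 − 324 = 108;  nΣy²−(Σy)² = 6·67 − 81 = 321
  √(108·321) = √34668 = 186.1934
r = -102 / 186.1934 = -0.5478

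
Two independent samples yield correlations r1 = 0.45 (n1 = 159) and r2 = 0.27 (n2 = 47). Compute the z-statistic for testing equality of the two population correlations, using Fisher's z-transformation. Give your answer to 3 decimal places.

Fisher z-transforms: z1 = atanh(0.45) = 0.484700, z2 = atanh(0.27) = 0.276864; difference d = 0.207836
Var(d) = 1/156 + 1/44 = 0.0064103 + 0.0227273 = 0.0291376
z = d/√Var(d) = 0.207836 / √0.0291376 = 0.207836 / 0.170697 = 1.218

1.218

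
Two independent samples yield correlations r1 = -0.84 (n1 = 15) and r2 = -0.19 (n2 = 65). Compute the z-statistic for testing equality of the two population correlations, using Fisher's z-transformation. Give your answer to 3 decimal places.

Fisher z-transforms: z1 = atanh(-0.84) = -1.221174, z2 = atanh(-0.19) = -0.192337; difference d = -1.028837
Var(d) = 1/12 + 1/62 = 0.0833333 + 0.0161290 = 0.0994623
z = d/√Var(d) = -1.028837 / √0.0994623 = -1.028837 / 0.315376 = -3.262

-3.262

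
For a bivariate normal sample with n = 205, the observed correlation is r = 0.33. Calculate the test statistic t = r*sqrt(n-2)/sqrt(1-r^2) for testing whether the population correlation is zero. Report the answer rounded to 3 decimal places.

4.981

t = r·√(n−2) / √(1−r²) with r = 0.33, n = 205
  = 0.33·√203 / √(1 − 0.1089)
  = 0.33·14.247807 / 0.943981
  = 4.701776 / 0.943981 = 4.981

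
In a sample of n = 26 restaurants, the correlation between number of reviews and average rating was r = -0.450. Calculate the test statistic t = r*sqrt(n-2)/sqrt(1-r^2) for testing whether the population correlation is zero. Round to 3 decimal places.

1 − r² = 1 − 0.202500 = 0.797500;  √(1−r²) = 0.893029
√(n−2) = √24 = 4.898979
t = r·√(n−2)/√(1−r²) = -0.450 · 4.898979 / 0.893029 = -2.469

-2.469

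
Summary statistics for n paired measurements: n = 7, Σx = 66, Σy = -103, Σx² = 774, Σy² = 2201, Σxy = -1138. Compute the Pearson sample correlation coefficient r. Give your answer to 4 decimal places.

Numerator: nΣxy − (Σx)(Σy) = 7·(-1138) − (66)(-103) = -1168
Denominator: √[(nΣx²−(Σx)²)(nΣy²−(Σy)²)]
  nΣx²−(Σx)² = 7·774 − 4356 = 1062;  nΣy²−(Σy)² = 7·2201 − 10609 = 4798
  √(1062·4798) = √5095476 = 2257.3161
r = -1168 / 2257.3161 = -0.5174

-0.5174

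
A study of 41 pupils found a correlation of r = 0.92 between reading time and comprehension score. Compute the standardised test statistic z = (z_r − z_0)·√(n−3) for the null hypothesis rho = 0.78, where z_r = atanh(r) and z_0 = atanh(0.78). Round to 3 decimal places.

3.351

z_r = atanh(0.92) = 1.589027,  z_0 = atanh(0.78) = 1.045371
SE = 1/√(n−3) = 1/√38 = 0.162221
z = (z_r − z_0)/SE = (1.589027 − 1.045371) / 0.162221 = 0.543656 / 0.162221 = 3.351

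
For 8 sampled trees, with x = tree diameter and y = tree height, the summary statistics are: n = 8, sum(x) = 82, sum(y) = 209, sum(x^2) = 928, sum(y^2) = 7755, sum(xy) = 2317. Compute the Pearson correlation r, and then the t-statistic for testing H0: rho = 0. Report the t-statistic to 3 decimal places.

Numerator: nΣxy − (Σx)(Σy) = 8·2317 − (82)(209) = 1398
Denominator: √[(nΣx²−(Σx)²)(nΣy²−(Σy)²)]
  nΣx²−(Σx)² = 8·928 − 6724 = 700;  nΣy²−(Σy)² = 8·7755 − 43681 = 18359
  √(700·18359) = √12851300 = 3584.8710
r = 1398 / 3584.8710 = 0.3900
t = r·√(n−2)/√(1−r²) = 0.3900·√6 / √(1−0.152100) = 0.955301 / 0.920815 = 1.037

1.037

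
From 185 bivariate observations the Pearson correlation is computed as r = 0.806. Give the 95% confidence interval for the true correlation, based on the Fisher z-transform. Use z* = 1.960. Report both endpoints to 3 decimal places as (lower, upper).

z_r = atanh(0.806) = 1.115506;  SE = 1/√(n−3) = 1/√182 = 0.074125
z-limits: 1.115506 ± 1.960·0.074125 = 1.115506 ± 0.145285 = [0.970221, 1.260791]
ρ-limits: (tanh 0.970221, tanh 1.260791) = (0.749, 0.851)

(0.749, 0.851)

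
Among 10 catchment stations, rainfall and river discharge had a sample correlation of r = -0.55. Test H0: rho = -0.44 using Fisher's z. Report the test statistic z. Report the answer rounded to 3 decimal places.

z_r = atanh(-0.55) = -0.618381,  z_0 = atanh(-0.44) = -0.472231
SE = 1/√(n−3) = 1/√7 = 0.377964
z = (z_r − z_0)/SE = (-0.618381 − (-0.472231)) / 0.377964 = -0.146150 / 0.377964 = -0.387

-0.387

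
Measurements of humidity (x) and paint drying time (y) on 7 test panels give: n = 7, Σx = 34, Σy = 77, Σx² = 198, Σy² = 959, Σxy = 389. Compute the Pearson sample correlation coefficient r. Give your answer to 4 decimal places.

0.2473

S_xy = nΣxy − ΣxΣy = 7·389 − 34·77 = 2723 − 2618 = 105
S_xx = nΣx² − (Σx)² = 7·198 − 34² = 1386 − 1156 = 230
S_yy = nΣy² − (Σy)² = 7·959 − 77² = 6713 − 5929 = 784
r = S_xy / √(S_xx·S_yy) = 105 / √(230·784) = 105 / √180320 = 105 / 424.6410 = 0.2473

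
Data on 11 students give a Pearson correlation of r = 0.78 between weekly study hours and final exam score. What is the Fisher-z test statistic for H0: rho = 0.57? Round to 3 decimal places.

1.125

z_r = atanh(0.78) = 1.045371,  z_0 = atanh(0.57) = 0.647523
SE = 1/√(n−3) = 1/√8 = 0.353553
z = (z_r − z_0)/SE = (1.045371 − 0.647523) / 0.353553 = 0.397848 / 0.353553 = 1.125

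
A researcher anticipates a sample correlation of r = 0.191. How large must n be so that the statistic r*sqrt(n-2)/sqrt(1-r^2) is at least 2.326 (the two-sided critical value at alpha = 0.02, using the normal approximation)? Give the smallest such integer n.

145

r√(n−2)/√(1−r²) ≥ 2.326  ⇔  n−2 ≥ (2.326)²·(1−r²)/r²
(1−r²)/r² = (1−0.036481)/0.036481 = 26.4115
n ≥ 2 + 5.410276·26.4115 = 2 + 142.8935 = 144.8935
⌈144.8935⌉ = 145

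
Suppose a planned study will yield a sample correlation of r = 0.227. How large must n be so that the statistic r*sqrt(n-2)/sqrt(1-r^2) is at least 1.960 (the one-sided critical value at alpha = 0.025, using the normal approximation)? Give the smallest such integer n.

73

r√(n−2)/√(1−r²) ≥ 1.960  ⇔  n−2 ≥ (1.960)²·(1−r²)/r²
(1−r²)/r² = (1−0.051529)/0.051529 = 18.4065
n ≥ 2 + 3.8416·18.4065 = 2 + 70.7104 = 72.7104
⌈72.7104⌉ = 73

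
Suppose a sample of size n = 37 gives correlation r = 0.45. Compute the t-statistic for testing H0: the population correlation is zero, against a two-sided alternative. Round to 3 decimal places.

2.981

1 − r² = 1 − 0.2025 = 0.7975;  √(1−r²) = 0.893029
√(n−2) = √35 = 5.916080
t = r·√(n−2)/√(1−r²) = 0.45 · 5.916080 / 0.893029 = 2.981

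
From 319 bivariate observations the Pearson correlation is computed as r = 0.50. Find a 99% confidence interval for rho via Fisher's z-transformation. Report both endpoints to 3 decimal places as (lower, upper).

(0.384, 0.601)

Fisher z: z_r = atanh(r) = ½·ln((1+0.50)/(1−0.50)) = 0.549306
SE(z) = 1/√(n−3) = 1/√316 = 0.056254
99% ⇒ z* = 2.576; margin = 2.576·0.056254 = 0.144910
CI on z-scale: (0.404396, 0.694216)
Back-transform: tanh(0.404396) = 0.383704, tanh(0.694216) = 0.600684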